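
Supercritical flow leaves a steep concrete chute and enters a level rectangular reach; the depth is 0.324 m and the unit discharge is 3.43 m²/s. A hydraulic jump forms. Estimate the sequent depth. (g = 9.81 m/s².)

V₁ = q/y₁ = 3.43/0.324 = 10.6 m/s. Fr₁ = V₁/√(g·y₁) = 10.6/√(9.81×0.324) = 5.94.
Sequent-depth ratio: y₂/y₁ = ½[√(1 + 8Fr₁²) − 1] = ½[√283.1 − 1] = 7.91.
y₂ = 7.91 × 0.324 = 2.56 m.

y₂ = 2.56 m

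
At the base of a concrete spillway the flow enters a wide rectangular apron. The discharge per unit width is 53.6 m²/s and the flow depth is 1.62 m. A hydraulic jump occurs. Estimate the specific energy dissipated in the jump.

ΔE = 38.8 m

V₁ = q/y₁ = 53.6/1.62 = 33.1 m/s. Fr₁ = V₁/√(g·y₁) = 33.1/√(9.81×1.62) = 8.30.
Conjugate-depth relation: y₂/y₁ = ½[√(1 + 8Fr₁²) − 1] = ½[√552.1 − 1] = 11.2.
y₂ = 11.2 × 1.62 = 18.2 m.
Head loss: ΔE = (y₂ − y₁)³/(4y₁y₂) = (18.2 − 1.62)³/(4×1.62×18.2) = 4576/118 = 38.8 m.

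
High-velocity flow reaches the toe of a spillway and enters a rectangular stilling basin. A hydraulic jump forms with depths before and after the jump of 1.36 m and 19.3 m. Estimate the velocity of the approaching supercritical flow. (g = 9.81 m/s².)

For a rectangular channel the momentum equation gives q² = ½·g·y₁·y₂·(y₁ + y₂) = ½×9.81×1.36×19.3×20.7 = 2660.
q = √2660 = 51.6 m²/s.
V₁ = q/y₁ = 51.6/1.36 = 37.9 m/s.

V₁ = 37.9 m/s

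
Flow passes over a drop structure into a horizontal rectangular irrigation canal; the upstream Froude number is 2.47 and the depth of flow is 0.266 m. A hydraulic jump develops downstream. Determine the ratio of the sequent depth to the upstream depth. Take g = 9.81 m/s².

Fr₁ = 2.47 (given).
From the momentum equation for a rectangular channel, y₂/y₁ = ½[√(1 + 8Fr₁²) − 1] = ½[√49.81 − 1] = 3.03.

y₂/y₁ = 3.03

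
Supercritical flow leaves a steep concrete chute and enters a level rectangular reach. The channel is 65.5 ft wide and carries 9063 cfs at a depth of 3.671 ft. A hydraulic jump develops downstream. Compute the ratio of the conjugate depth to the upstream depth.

y₂/y₁ = 4.428

q = Q/b = 9063/65.5 = 138.4 ft²/s; V₁ = q/y₁ = 37.69 ft/s. Fr₁ = V₁/√(g·y₁) = 3.467.
Sequent-depth ratio: y₂/y₁ = ½[√(1 + 8Fr₁²) − 1] = ½[√97.148 − 1] = 4.428.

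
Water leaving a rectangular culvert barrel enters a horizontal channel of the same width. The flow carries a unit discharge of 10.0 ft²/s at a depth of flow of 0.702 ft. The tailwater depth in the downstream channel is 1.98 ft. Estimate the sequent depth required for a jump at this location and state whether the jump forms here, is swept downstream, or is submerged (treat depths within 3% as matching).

y₂ = 2.64 ft; the jump is swept downstream

V₁ = q/y₁ = 10.0/0.702 = 14.2 ft/s. Fr₁ = V₁/√(g·y₁) = 14.2/√(32.2×0.702) = 3.00.
By Bélanger, y₂/y₁ = ½[√(1 + 8Fr₁²) − 1] = ½[√72.82 − 1] = 3.77.
y₂ = 3.77 × 0.702 = 2.64 ft.
Tailwater y_tw = 1.98 ft: y_tw < y₂, so the jump is swept downstream.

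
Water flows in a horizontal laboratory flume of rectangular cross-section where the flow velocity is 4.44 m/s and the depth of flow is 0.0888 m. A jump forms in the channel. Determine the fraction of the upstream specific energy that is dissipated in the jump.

ΔE/E₁ = 0.469 (46.9%)

Fr₁ = V₁/√(g·y₁) = 4.44/√(9.81×0.0888) = 4.76.
Conjugate-depth relation: y₂/y₁ = ½[√(1 + 8Fr₁²) − 1] = ½[√182.0 − 1] = 6.25.
y₂ = 6.25 × 0.0888 = 0.555 m.
E₁ = y₁ + V₁²/2g = 1.09 m. ΔE = (y₂ − y₁)³/(4y₁y₂) = 0.513 m. ΔE/E₁ = 0.513/1.09 = 0.469.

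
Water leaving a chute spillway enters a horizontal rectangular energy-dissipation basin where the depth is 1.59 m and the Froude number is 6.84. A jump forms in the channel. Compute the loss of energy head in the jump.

Fr₁ = 6.84 (given).
Sequent-depth ratio: y₂/y₁ = ½[√(1 + 8Fr₁²) − 1] = ½[√375.3 − 1] = 9.19.
y₂ = 9.19 × 1.59 = 14.6 m.
V₁ = Fr₁·√(g·y₁) = 6.84×√(9.81×1.59) = 27.0 m/s; q = V₁·y₁ = 43.0 m²/s. V₂ = q/y₂ = 43.0/14.6 = 2.94 m/s. E₁ = y₁ + V₁²/2g = 38.8 m; E₂ = y₂ + V₂²/2g = 15.0 m. ΔE = E₁ − E₂ = 23.7 m.

ΔE = 23.7 m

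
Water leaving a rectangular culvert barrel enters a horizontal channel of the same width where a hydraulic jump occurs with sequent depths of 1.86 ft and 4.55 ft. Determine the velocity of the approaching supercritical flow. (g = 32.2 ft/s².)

V₁ = 15.9 ft/s

For a rectangular channel the momentum equation gives q² = ½·g·y₁·y₂·(y₁ + y₂) = ½×32.2×1.86×4.55×6.41 = 873.
q = √873 = 29.6 ft²/s.
V₁ = q/y₁ = 29.6/1.86 = 15.9 ft/s.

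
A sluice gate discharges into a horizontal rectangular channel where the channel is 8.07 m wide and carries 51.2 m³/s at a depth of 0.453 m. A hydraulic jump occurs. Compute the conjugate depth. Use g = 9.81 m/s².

q = Q/b = 51.2/8.07 = 6.34 m²/s; V₁ = q/y₁ = 14.0 m/s. Fr₁ = V₁/√(g·y₁) = 6.64.
By Bélanger, y₂/y₁ = ½[√(1 + 8Fr₁²) − 1] = ½[√354.1 − 1] = 8.91.
y₂ = 8.91 × 0.453 = 4.04 m.

y₂ = 4.04 m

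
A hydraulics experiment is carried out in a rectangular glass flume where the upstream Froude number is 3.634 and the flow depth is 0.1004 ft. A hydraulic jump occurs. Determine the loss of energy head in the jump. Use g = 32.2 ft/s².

ΔE = 0.2646 ft

Fr₁ = 3.634 (given).
Sequent-depth ratio: y₂/y₁ = ½[√(1 + 8Fr₁²) − 1] = ½[√106.65 − 1] = 4.664.
y₂ = 4.664 × 0.1004 = 0.4682 ft.
Head loss: ΔE = (y₂ − y₁)³/(4y₁y₂) = (0.4682 − 0.1004)³/(4×0.1004×0.4682) = 0.04976/0.1880 = 0.2646 ft.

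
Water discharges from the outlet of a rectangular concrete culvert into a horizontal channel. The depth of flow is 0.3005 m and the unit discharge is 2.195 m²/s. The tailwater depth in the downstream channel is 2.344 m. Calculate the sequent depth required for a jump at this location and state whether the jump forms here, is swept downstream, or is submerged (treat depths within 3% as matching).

V₁ = q/y₁ = 2.195/0.3005 = 7.304 m/s. Fr₁ = V₁/√(g·y₁) = 7.304/√(9.81×0.3005) = 4.254.
From the momentum equation for a rectangular channel, y₂/y₁ = ½[√(1 + 8Fr₁²) − 1] = ½[√145.80 − 1] = 5.537.
y₂ = 5.537 × 0.3005 = 1.664 m.
Tailwater y_tw = 2.344 m: y_tw > y₂, so the jump is submerged.

y₂ = 1.664 m; the jump is submerged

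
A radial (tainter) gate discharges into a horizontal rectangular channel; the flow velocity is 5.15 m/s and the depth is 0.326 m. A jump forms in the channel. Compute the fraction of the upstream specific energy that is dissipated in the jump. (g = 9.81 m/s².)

ΔE/E₁ = 0.238 (23.8%)

Fr₁ = V₁/√(g·y₁) = 5.15/√(9.81×0.326) = 2.88.
Conjugate-depth relation: y₂/y₁ = ½[√(1 + 8Fr₁²) − 1] = ½[√67.35 − 1] = 3.60.
y₂ = 3.60 × 0.326 = 1.17 m.
E₁ = y₁ + V₁²/2g = 1.68 m. ΔE = (y₂ − y₁)³/(4y₁y₂) = 0.399 m. ΔE/E₁ = 0.399/1.68 = 0.238.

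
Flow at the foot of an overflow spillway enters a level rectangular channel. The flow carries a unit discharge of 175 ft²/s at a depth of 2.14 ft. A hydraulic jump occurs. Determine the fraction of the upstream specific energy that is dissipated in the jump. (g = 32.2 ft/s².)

ΔE/E₁ = 0.723 (72.3%)

V₁ = q/y₁ = 175/2.14 = 81.8 ft/s. Fr₁ = V₁/√(g·y₁) = 81.8/√(32.2×2.14) = 9.85.
Sequent-depth ratio: y₂/y₁ = ½[√(1 + 8Fr₁²) − 1] = ½[√777.4 − 1] = 13.4.
y₂ = 13.4 × 2.14 = 28.8 ft.
E₁ = y₁ + V₁²/2g = 106 ft. ΔE = (y₂ − y₁)³/(4y₁y₂) = 76.6 ft. ΔE/E₁ = 76.6/106 = 0.723.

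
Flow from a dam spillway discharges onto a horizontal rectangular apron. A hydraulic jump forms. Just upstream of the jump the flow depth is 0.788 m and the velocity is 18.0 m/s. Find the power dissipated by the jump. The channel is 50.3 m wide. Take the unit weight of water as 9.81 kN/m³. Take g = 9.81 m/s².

Fr₁ = V₁/√(g·y₁) = 18.0/√(9.81×0.788) = 6.47.
Sequent-depth ratio: y₂/y₁ = ½[√(1 + 8Fr₁²) − 1] = ½[√336.3 − 1] = 8.67.
y₂ = 8.67 × 0.788 = 6.83 m.
q = V₁·y₁ = 18.0 × 0.788 = 14.2 m²/s. V₂ = q/y₂ = 14.2/6.83 = 2.08 m/s. E₁ = y₁ + V₁²/2g = 17.3 m; E₂ = y₂ + V₂²/2g = 7.05 m. ΔE = E₁ − E₂ = 10.3 m.
Q = q·b = 14.2 × 50.3 = 713 m³/s. P = γ·Q·ΔE = 9.81 × 713 × 10.3 = 71744 kW.

P = 71744 kW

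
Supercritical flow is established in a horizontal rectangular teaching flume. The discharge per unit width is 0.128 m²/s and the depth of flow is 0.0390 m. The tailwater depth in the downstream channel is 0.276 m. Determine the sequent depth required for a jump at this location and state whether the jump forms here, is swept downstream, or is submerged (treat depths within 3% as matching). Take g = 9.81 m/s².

V₁ = q/y₁ = 0.128/0.0390 = 3.28 m/s. Fr₁ = V₁/√(g·y₁) = 3.28/√(9.81×0.0390) = 5.31.
From the momentum equation for a rectangular channel, y₂/y₁ = ½[√(1 + 8Fr₁²) − 1] = ½[√226.2 − 1] = 7.02.
y₂ = 7.02 × 0.0390 = 0.274 m.
Tailwater y_tw = 0.276 m: y_tw ≈ y₂, so the jump forms here.

y₂ = 0.274 m; the jump forms here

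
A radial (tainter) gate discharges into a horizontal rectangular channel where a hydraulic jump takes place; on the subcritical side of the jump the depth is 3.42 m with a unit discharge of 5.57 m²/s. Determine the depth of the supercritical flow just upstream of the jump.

V₂ = q/y₂ = 5.57/3.42 = 1.63 m/s; Fr₂ = V₂/√(g·y₂) = 0.281.
From the momentum equation (using Fr₂), y₁/y₂ = ½[√(1 + 8Fr₂²) − 1] = ½[√1.632 − 1] = 0.139.
y₁ = 0.139 × 3.42 = 0.475 m.

y₁ = 0.475 m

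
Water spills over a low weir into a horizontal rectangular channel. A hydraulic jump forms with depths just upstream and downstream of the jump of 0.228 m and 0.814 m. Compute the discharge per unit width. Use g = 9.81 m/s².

For a rectangular channel the momentum equation gives q² = ½·g·y₁·y₂·(y₁ + y₂) = ½×9.81×0.228×0.814×1.04 = 0.949.
q = √0.949 = 0.974 m²/s.

q = 0.974 m²/s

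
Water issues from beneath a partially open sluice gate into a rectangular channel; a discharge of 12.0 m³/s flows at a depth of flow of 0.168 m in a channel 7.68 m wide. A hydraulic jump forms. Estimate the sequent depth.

y₂ = 1.64 m

q = Q/b = 12.0/7.68 = 1.56 m²/s; V₁ = q/y₁ = 9.30 m/s. Fr₁ = V₁/√(g·y₁) = 7.24.
By Bélanger, y₂/y₁ = ½[√(1 + 8Fr₁²) − 1] = ½[√420.9 − 1] = 9.76.
y₂ = 9.76 × 0.168 = 1.64 m.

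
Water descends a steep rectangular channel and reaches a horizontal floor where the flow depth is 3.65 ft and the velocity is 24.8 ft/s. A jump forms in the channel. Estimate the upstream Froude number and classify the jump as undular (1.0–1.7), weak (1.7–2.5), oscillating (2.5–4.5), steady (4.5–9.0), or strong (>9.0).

Fr₁ = V₁/√(g·y₁) = 24.8/√(32.2×3.65) = 2.29.
Fr₁ = 2.29 lies in the weak range.

Fr₁ = 2.29; weak jump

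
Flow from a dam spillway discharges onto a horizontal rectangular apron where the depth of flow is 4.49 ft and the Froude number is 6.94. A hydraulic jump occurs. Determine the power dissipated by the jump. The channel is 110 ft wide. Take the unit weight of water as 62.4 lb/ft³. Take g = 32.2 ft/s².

P = 324954 hp

Fr₁ = 6.94 (given).
Sequent-depth ratio: y₂/y₁ = ½[√(1 + 8Fr₁²) − 1] = ½[√386.3 − 1] = 9.33.
y₂ = 9.33 × 4.49 = 41.9 ft.
V₁ = Fr₁·√(g·y₁) = 6.94×√(32.2×4.49) = 83.4 ft/s; q = V₁·y₁ = 375 ft²/s. V₂ = q/y₂ = 375/41.9 = 8.95 ft/s. E₁ = y₁ + V₁²/2g = 113 ft; E₂ = y₂ + V₂²/2g = 43.1 ft. ΔE = E₁ − E₂ = 69.5 ft.
Q = q·b = 375 × 110 = 41214 cfs. P = γ·Q·ΔE/550 = 62.4 × 41214 × 69.5 / 550 = 324954 hp.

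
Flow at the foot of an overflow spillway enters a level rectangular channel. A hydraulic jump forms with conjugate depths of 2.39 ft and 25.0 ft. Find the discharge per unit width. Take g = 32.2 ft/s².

q = 162 ft²/s

For a rectangular channel the momentum equation gives q² = ½·g·y₁·y₂·(y₁ + y₂) = ½×32.2×2.39×25.0×27.4 = 26348.
q = √26348 = 162 ft²/s.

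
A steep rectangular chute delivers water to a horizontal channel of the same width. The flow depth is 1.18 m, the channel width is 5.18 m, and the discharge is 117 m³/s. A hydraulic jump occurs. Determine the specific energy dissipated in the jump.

ΔE = 10.7 m

q = Q/b = 117/5.18 = 22.6 m²/s; V₁ = q/y₁ = 19.1 m/s. Fr₁ = V₁/√(g·y₁) = 5.63.
Sequent-depth ratio: y₂/y₁ = ½[√(1 + 8Fr₁²) − 1] = ½[√254.2 − 1] = 7.47.
y₂ = 7.47 × 1.18 = 8.82 m.
V₂ = q/y₂ = 22.6/8.82 = 2.56 m/s. E₁ = y₁ + V₁²/2g = 19.9 m; E₂ = y₂ + V₂²/2g = 9.15 m. ΔE = E₁ − E₂ = 10.7 m.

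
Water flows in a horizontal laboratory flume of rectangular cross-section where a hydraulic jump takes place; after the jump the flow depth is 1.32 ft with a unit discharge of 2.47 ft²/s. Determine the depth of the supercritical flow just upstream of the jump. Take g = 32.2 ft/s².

y₁ = 0.190 ft

V₂ = q/y₂ = 2.47/1.32 = 1.87 ft/s; Fr₂ = V₂/√(g·y₂) = 0.287.
Since the conjugate-depth ratio holds either way, y₁/y₂ = ½[√(1 + 8Fr₂²) − 1] = ½[√1.659 − 1] = 0.144.
y₁ = 0.144 × 1.32 = 0.190 ft.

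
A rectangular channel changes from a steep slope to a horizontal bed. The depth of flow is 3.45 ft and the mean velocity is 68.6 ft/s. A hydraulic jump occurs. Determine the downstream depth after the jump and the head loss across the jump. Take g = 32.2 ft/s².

y₂ = 30.1 ft; ΔE = 45.5 ft

Fr₁ = V₁/√(g·y₁) = 68.6/√(32.2×3.45) = 6.51.
Bélanger equation: y₂/y₁ = ½[√(1 + 8Fr₁²) − 1] = ½[√339.9 − 1] = 8.72.
y₂ = 8.72 × 3.45 = 30.1 ft.
Head loss: ΔE = (y₂ − y₁)³/(4y₁y₂) = (30.1 − 3.45)³/(4×3.45×30.1) = 18879/415 = 45.5 ft.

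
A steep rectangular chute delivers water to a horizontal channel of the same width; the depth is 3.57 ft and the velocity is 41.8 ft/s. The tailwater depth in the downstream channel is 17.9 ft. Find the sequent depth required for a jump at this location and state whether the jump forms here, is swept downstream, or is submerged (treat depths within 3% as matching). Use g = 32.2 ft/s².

Fr₁ = V₁/√(g·y₁) = 41.8/√(32.2×3.57) = 3.90.
Bélanger equation: y₂/y₁ = ½[√(1 + 8Fr₁²) − 1] = ½[√122.6 − 1] = 5.04.
y₂ = 5.04 × 3.57 = 18.0 ft.
Tailwater y_tw = 17.9 ft: y_tw ≈ y₂, so the jump forms here.

y₂ = 18.0 ft; the jump forms here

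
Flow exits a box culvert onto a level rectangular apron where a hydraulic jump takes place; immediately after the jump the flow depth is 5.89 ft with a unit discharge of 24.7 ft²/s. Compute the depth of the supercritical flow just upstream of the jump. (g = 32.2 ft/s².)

y₁ = 0.942 ft

V₂ = q/y₂ = 24.7/5.89 = 4.19 ft/s; Fr₂ = V₂/√(g·y₂) = 0.305.
Applying the sequent-depth relation in reverse, y₁/y₂ = ½[√(1 + 8Fr₂²) − 1] = ½[√1.742 − 1] = 0.160.
y₁ = 0.160 × 5.89 = 0.942 ft.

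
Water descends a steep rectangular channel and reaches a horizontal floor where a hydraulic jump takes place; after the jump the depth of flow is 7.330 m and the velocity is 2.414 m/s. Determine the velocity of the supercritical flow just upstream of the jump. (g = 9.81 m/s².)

Fr₂ = V₂/√(g·y₂) = 2.414/√(9.81×7.330) = 0.2847.
Since the conjugate-depth ratio holds either way, y₁/y₂ = ½[√(1 + 8Fr₂²) − 1] = ½[√1.6483 − 1] = 0.1419.
y₁ = 0.1419 × 7.330 = 1.040 m.
V₁ = q/y₁ = 17.69/1.040 = 17.01 m/s.

V₁ = 17.01 m/s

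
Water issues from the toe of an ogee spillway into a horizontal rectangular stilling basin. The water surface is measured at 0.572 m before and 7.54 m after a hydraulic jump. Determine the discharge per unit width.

q = 13.1 m²/s

For a rectangular channel the momentum equation gives q² = ½·g·y₁·y₂·(y₁ + y₂) = ½×9.81×0.572×7.54×8.11 = 172.
q = √172 = 13.1 m²/s.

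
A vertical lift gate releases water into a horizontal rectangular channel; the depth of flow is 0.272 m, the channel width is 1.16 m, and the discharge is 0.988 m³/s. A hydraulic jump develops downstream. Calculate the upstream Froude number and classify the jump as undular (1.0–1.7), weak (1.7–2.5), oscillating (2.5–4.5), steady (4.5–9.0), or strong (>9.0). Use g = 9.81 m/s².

Fr₁ = 1.92; weak jump

q = Q/b = 0.988/1.16 = 0.852 m²/s; V₁ = q/y₁ = 3.13 m/s. Fr₁ = V₁/√(g·y₁) = 1.92.
Fr₁ = 1.92 lies in the weak range.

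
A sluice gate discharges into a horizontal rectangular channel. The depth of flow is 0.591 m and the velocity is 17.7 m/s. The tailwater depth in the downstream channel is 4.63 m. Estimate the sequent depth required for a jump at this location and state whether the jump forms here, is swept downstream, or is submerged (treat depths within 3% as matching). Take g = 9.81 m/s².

Fr₁ = V₁/√(g·y₁) = 17.7/√(9.81×0.591) = 7.35.
Conjugate-depth relation: y₂/y₁ = ½[√(1 + 8Fr₁²) − 1] = ½[√433.3 − 1] = 9.91.
y₂ = 9.91 × 0.591 = 5.86 m.
Tailwater y_tw = 4.63 m: y_tw < y₂, so the jump is swept downstream.

y₂ = 5.86 m; the jump is swept downstream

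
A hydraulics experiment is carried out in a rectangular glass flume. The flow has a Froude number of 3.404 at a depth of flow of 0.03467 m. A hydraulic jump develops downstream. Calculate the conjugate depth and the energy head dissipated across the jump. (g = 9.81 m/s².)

y₂ = 0.1505 m; ΔE = 0.07441 m

Fr₁ = 3.404 (given).
Sequent-depth ratio: y₂/y₁ = ½[√(1 + 8Fr₁²) − 1] = ½[√93.698 − 1] = 4.340.
y₂ = 4.340 × 0.03467 = 0.1505 m.
V₁ = Fr₁·√(g·y₁) = 3.404×√(9.81×0.03467) = 1.985 m/s; q = V₁·y₁ = 0.06883 m²/s. V₂ = q/y₂ = 0.06883/0.1505 = 0.4574 m/s. E₁ = y₁ + V₁²/2g = 0.2355 m; E₂ = y₂ + V₂²/2g = 0.1611 m. ΔE = E₁ − E₂ = 0.07441 m.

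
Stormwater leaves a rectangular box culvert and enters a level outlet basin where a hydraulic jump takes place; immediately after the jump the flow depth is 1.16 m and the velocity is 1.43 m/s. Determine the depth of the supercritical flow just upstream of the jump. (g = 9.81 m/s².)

y₁ = 0.326 m

Fr₂ = V₂/√(g·y₂) = 1.43/√(9.81×1.16) = 0.424.
Since the conjugate-depth ratio holds either way, y₁/y₂ = ½[√(1 + 8Fr₂²) − 1] = ½[√2.438 − 1] = 0.281.
y₁ = 0.281 × 1.16 = 0.326 m.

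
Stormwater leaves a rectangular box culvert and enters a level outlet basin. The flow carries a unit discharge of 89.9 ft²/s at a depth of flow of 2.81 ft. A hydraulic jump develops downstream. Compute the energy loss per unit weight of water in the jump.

ΔE = 5.80 ft

V₁ = q/y₁ = 89.9/2.81 = 32.0 ft/s. Fr₁ = V₁/√(g·y₁) = 32.0/√(32.2×2.81) = 3.36.
From the momentum equation for a rectangular channel, y₂/y₁ = ½[√(1 + 8Fr₁²) − 1] = ½[√91.50 − 1] = 4.28.
y₂ = 4.28 × 2.81 = 12.0 ft.
Head loss: ΔE = (y₂ − y₁)³/(4y₁y₂) = (12.0 − 2.81)³/(4×2.81×12.0) = 785/135 = 5.80 ft.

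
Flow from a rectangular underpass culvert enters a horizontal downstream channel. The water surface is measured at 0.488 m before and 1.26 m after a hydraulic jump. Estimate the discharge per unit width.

For a rectangular channel the momentum equation gives q² = ½·g·y₁·y₂·(y₁ + y₂) = ½×9.81×0.488×1.26×1.75 = 5.27.
q = √5.27 = 2.30 m²/s.

q = 2.30 m²/s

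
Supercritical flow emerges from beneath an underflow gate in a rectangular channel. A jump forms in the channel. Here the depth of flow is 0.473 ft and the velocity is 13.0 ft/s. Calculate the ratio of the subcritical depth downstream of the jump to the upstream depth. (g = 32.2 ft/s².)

y₂/y₁ = 4.24

Fr₁ = V₁/√(g·y₁) = 13.0/√(32.2×0.473) = 3.33.
Sequent-depth ratio: y₂/y₁ = ½[√(1 + 8Fr₁²) − 1] = ½[√89.77 − 1] = 4.24.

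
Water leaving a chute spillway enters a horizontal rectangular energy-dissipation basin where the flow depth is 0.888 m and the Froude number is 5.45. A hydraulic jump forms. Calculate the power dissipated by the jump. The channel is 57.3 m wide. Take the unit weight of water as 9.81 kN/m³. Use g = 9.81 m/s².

P = 59485 kW

Fr₁ = 5.45 (given).
Conjugate-depth relation: y₂/y₁ = ½[√(1 + 8Fr₁²) − 1] = ½[√238.6 − 1] = 7.22.
y₂ = 7.22 × 0.888 = 6.41 m.
Head loss: ΔE = (y₂ − y₁)³/(4y₁y₂) = (6.41 − 0.888)³/(4×0.888×6.41) = 169/22.8 = 7.41 m.
V₁ = Fr₁·√(g·y₁) = 5.45×√(9.81×0.888) = 16.1 m/s; q = V₁·y₁ = 14.3 m²/s. Q = q·b = 14.3 × 57.3 = 818 m³/s. P = γ·Q·ΔE = 9.81 × 818 × 7.41 = 59485 kW.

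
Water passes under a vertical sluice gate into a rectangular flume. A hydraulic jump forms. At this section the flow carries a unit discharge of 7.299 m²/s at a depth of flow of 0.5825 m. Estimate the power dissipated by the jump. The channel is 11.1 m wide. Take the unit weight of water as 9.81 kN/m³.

V₁ = q/y₁ = 7.299/0.5825 = 12.53 m/s. Fr₁ = V₁/√(g·y₁) = 12.53/√(9.81×0.5825) = 5.242.
By Bélanger, y₂/y₁ = ½[√(1 + 8Fr₁²) − 1] = ½[√220.82 − 1] = 6.930.
y₂ = 6.930 × 0.5825 = 4.037 m.
Head loss: ΔE = (y₂ − y₁)³/(4y₁y₂) = (4.037 − 0.5825)³/(4×0.5825×4.037) = 41.21/9.405 = 4.382 m.
Q = q·b = 7.299 × 11.1 = 81.02 m³/s. P = γ·Q·ΔE = 9.81 × 81.02 × 4.382 = 3483 kW.

P = 3483 kW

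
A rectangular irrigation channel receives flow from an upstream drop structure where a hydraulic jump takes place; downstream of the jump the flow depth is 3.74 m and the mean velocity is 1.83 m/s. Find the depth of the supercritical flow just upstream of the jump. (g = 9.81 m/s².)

Fr₂ = V₂/√(g·y₂) = 1.83/√(9.81×3.74) = 0.302.
Applying the sequent-depth relation in reverse, y₁/y₂ = ½[√(1 + 8Fr₂²) − 1] = ½[√1.730 − 1] = 0.158.
y₁ = 0.158 × 3.74 = 0.590 m.

y₁ = 0.590 m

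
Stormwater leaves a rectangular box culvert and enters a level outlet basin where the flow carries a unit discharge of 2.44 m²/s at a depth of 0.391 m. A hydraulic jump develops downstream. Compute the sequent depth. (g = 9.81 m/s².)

V₁ = q/y₁ = 2.44/0.391 = 6.24 m/s. Fr₁ = V₁/√(g·y₁) = 6.24/√(9.81×0.391) = 3.19.
From the momentum equation for a rectangular channel, y₂/y₁ = ½[√(1 + 8Fr₁²) − 1] = ½[√82.22 − 1] = 4.03.
y₂ = 4.03 × 0.391 = 1.58 m.

y₂ = 1.58 m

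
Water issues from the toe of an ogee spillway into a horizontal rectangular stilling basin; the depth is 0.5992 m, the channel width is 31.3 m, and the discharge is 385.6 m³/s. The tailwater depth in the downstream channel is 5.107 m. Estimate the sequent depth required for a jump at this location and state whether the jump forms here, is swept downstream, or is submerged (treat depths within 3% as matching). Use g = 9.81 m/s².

y₂ = 6.893 m; the jump is swept downstream

q = Q/b = 385.6/31.3 = 12.32 m²/s; V₁ = q/y₁ = 20.56 m/s. Fr₁ = V₁/√(g·y₁) = 8.480.
Conjugate-depth relation: y₂/y₁ = ½[√(1 + 8Fr₁²) − 1] = ½[√576.30 − 1] = 11.50.
y₂ = 11.50 × 0.5992 = 6.893 m.
Tailwater y_tw = 5.107 m: y_tw < y₂, so the jump is swept downstream.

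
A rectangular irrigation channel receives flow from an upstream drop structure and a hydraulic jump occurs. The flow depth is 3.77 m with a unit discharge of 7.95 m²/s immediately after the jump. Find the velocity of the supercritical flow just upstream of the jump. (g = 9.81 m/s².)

V₁ = 10.5 m/s

V₂ = q/y₂ = 7.95/3.77 = 2.11 m/s; Fr₂ = V₂/√(g·y₂) = 0.347.
From the momentum equation (using Fr₂), y₁/y₂ = ½[√(1 + 8Fr₂²) − 1] = ½[√1.962 − 1] = 0.200.
y₁ = 0.200 × 3.77 = 0.755 m.
V₁ = q/y₁ = 7.95/0.755 = 10.5 m/s.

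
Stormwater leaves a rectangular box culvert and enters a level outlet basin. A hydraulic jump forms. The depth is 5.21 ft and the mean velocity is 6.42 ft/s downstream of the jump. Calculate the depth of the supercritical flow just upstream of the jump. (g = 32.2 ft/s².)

Fr₂ = V₂/√(g·y₂) = 6.42/√(32.2×5.21) = 0.496.
Since the conjugate-depth ratio holds either way, y₁/y₂ = ½[√(1 + 8Fr₂²) − 1] = ½[√2.965 − 1] = 0.361.
y₁ = 0.361 × 5.21 = 1.88 ft.

y₁ = 1.88 ft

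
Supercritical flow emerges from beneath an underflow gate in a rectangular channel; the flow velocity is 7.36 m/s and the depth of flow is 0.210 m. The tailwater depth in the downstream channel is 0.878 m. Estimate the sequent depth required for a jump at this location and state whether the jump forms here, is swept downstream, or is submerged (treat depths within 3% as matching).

y₂ = 1.42 m; the jump is swept downstream

Fr₁ = V₁/√(g·y₁) = 7.36/√(9.81×0.210) = 5.13.
Conjugate-depth relation: y₂/y₁ = ½[√(1 + 8Fr₁²) − 1] = ½[√211.4 − 1] = 6.77.
y₂ = 6.77 × 0.210 = 1.42 m.
Tailwater y_tw = 0.878 m: y_tw < y₂, so the jump is swept downstream.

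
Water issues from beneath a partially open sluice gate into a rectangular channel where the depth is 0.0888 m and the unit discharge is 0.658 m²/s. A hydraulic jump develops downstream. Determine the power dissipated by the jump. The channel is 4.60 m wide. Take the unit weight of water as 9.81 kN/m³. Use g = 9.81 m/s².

P = 56.7 kW

V₁ = q/y₁ = 0.658/0.0888 = 7.41 m/s. Fr₁ = V₁/√(g·y₁) = 7.41/√(9.81×0.0888) = 7.94.
By Bélanger, y₂/y₁ = ½[√(1 + 8Fr₁²) − 1] = ½[√505.2 − 1] = 10.7.
y₂ = 10.7 × 0.0888 = 0.954 m.
V₂ = q/y₂ = 0.658/0.954 = 0.690 m/s. E₁ = y₁ + V₁²/2g = 2.89 m; E₂ = y₂ + V₂²/2g = 0.978 m. ΔE = E₁ − E₂ = 1.91 m.
Q = q·b = 0.658 × 4.60 = 3.03 m³/s. P = γ·Q·ΔE = 9.81 × 3.03 × 1.91 = 56.7 kW.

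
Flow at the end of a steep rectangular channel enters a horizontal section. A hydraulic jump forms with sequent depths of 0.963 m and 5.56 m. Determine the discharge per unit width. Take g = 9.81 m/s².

For a rectangular channel the momentum equation gives q² = ½·g·y₁·y₂·(y₁ + y₂) = ½×9.81×0.963×5.56×6.52 = 171.
q = √171 = 13.1 m²/s.

q = 13.1 m²/s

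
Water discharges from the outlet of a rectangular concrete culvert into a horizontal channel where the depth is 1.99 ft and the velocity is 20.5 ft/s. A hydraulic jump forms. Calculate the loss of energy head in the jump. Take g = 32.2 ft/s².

Fr₁ = V₁/√(g·y₁) = 20.5/√(32.2×1.99) = 2.56.
From the momentum equation for a rectangular channel, y₂/y₁ = ½[√(1 + 8Fr₁²) − 1] = ½[√53.47 − 1] = 3.16.
y₂ = 3.16 × 1.99 = 6.28 ft.
Head loss: ΔE = (y₂ − y₁)³/(4y₁y₂) = (6.28 − 1.99)³/(4×1.99×6.28) = 79.0/50.0 = 1.58 ft.

ΔE = 1.58 ft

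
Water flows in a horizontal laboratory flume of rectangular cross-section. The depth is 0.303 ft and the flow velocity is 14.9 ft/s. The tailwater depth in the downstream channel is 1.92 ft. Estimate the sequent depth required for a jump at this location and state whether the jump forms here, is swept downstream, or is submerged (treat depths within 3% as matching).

y₂ = 1.90 ft; the jump forms here

Fr₁ = V₁/√(g·y₁) = 14.9/√(32.2×0.303) = 4.77.
Bélanger equation: y₂/y₁ = ½[√(1 + 8Fr₁²) − 1] = ½[√183.0 − 1] = 6.26.
y₂ = 6.26 × 0.303 = 1.90 ft.
Tailwater y_tw = 1.92 ft: y_tw ≈ y₂, so the jump forms here.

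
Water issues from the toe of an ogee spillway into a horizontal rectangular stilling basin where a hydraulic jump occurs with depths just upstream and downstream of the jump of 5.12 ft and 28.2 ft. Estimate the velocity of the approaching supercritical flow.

V₁ = 54.4 ft/s

For a rectangular channel the momentum equation gives q² = ½·g·y₁·y₂·(y₁ + y₂) = ½×32.2×5.12×28.2×33.3 = 77455.
q = √77455 = 278 ft²/s.
V₁ = q/y₁ = 278/5.12 = 54.4 ft/s.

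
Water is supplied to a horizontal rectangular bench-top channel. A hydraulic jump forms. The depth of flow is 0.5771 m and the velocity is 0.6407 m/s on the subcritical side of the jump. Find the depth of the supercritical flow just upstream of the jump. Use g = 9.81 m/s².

y₁ = 0.07416 m

Fr₂ = V₂/√(g·y₂) = 0.6407/√(9.81×0.5771) = 0.2693.
Applying the sequent-depth relation in reverse, y₁/y₂ = ½[√(1 + 8Fr₂²) − 1] = ½[√1.5801 − 1] = 0.1285.
y₁ = 0.1285 × 0.5771 = 0.07416 m.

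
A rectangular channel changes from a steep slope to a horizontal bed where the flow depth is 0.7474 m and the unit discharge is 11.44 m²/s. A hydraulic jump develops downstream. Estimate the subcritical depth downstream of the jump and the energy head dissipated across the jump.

y₂ = 5.613 m; ΔE = 6.864 m

V₁ = q/y₁ = 11.44/0.7474 = 15.31 m/s. Fr₁ = V₁/√(g·y₁) = 15.31/√(9.81×0.7474) = 5.653.
Conjugate-depth relation: y₂/y₁ = ½[√(1 + 8Fr₁²) − 1] = ½[√256.63 − 1] = 7.510.
y₂ = 7.510 × 0.7474 = 5.613 m.
V₂ = q/y₂ = 11.44/5.613 = 2.038 m/s. E₁ = y₁ + V₁²/2g = 12.69 m; E₂ = y₂ + V₂²/2g = 5.825 m. ΔE = E₁ − E₂ = 6.864 m.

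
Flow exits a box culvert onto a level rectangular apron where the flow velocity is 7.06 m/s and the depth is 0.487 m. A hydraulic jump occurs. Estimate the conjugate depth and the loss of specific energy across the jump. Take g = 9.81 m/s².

y₂ = 1.99 m; ΔE = 0.882 m

Fr₁ = V₁/√(g·y₁) = 7.06/√(9.81×0.487) = 3.23.
Sequent-depth ratio: y₂/y₁ = ½[√(1 + 8Fr₁²) − 1] = ½[√84.46 − 1] = 4.10.
y₂ = 4.10 × 0.487 = 1.99 m.
Head loss: ΔE = (y₂ − y₁)³/(4y₁y₂) = (1.99 − 0.487)³/(4×0.487×1.99) = 3.43/3.89 = 0.882 m.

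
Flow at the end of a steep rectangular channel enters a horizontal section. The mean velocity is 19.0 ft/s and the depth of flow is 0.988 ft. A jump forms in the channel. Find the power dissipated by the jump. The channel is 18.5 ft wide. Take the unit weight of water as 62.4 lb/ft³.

Fr₁ = V₁/√(g·y₁) = 19.0/√(32.2×0.988) = 3.37.
Sequent-depth ratio: y₂/y₁ = ½[√(1 + 8Fr₁²) − 1] = ½[√91.78 − 1] = 4.29.
y₂ = 4.29 × 0.988 = 4.24 ft.
q = V₁·y₁ = 19.0 × 0.988 = 18.8 ft²/s. V₂ = q/y₂ = 18.8/4.24 = 4.43 ft/s. E₁ = y₁ + V₁²/2g = 6.59 ft; E₂ = y₂ + V₂²/2g = 4.54 ft. ΔE = E₁ − E₂ = 2.05 ft.
Q = q·b = 18.8 × 18.5 = 347 cfs. P = γ·Q·ΔE/550 = 62.4 × 347 × 2.05 / 550 = 80.8 hp.

P = 80.8 hp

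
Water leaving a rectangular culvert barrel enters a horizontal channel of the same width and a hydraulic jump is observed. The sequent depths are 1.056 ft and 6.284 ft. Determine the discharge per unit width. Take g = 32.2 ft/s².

For a rectangular channel the momentum equation gives q² = ½·g·y₁·y₂·(y₁ + y₂) = ½×32.2×1.056×6.284×7.340 = 784.2.
q = √784.2 = 28.00 ft²/s.

q = 28.00 ft²/s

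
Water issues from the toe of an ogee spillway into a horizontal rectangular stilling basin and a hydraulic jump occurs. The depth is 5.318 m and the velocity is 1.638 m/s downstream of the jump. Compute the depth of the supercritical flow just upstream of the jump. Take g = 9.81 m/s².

y₁ = 0.5000 m

Fr₂ = V₂/√(g·y₂) = 1.638/√(9.81×5.318) = 0.2268.
From the momentum equation (using Fr₂), y₁/y₂ = ½[√(1 + 8Fr₂²) − 1] = ½[√1.4114 − 1] = 0.09402.
y₁ = 0.09402 × 5.318 = 0.5000 m.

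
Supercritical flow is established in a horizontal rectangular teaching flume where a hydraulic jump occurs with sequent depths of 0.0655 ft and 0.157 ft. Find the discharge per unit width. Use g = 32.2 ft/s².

q = 0.192 ft²/s

For a rectangular channel the momentum equation gives q² = ½·g·y₁·y₂·(y₁ + y₂) = ½×32.2×0.0655×0.157×0.223 = 0.0368.
q = √0.0368 = 0.192 ft²/s.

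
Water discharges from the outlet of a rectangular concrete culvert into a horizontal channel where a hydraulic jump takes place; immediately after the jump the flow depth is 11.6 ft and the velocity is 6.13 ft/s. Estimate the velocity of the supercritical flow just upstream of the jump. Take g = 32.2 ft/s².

V₁ = 35.7 ft/s

Fr₂ = V₂/√(g·y₂) = 6.13/√(32.2×11.6) = 0.317.
From the momentum equation (using Fr₂), y₁/y₂ = ½[√(1 + 8Fr₂²) − 1] = ½[√1.805 − 1] = 0.172.
y₁ = 0.172 × 11.6 = 1.99 ft.
V₁ = q/y₁ = 71.1/1.99 = 35.7 ft/s.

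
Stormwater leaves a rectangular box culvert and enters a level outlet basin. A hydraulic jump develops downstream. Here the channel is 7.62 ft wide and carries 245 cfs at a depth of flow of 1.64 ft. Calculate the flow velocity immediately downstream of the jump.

q = Q/b = 245/7.62 = 32.2 ft²/s; V₁ = q/y₁ = 19.6 ft/s. Fr₁ = V₁/√(g·y₁) = 2.70.
Bélanger equation: y₂/y₁ = ½[√(1 + 8Fr₁²) − 1] = ½[√59.23 − 1] = 3.35.
y₂ = 3.35 × 1.64 = 5.49 ft.
V₂ = q/y₂ = 32.2/5.49 = 5.86 ft/s.

V₂ = 5.86 ft/s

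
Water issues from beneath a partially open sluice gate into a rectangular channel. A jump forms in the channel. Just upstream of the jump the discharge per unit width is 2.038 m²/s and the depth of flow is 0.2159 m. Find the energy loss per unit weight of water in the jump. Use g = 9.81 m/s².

ΔE = 2.822 m

V₁ = q/y₁ = 2.038/0.2159 = 9.440 m/s. Fr₁ = V₁/√(g·y₁) = 9.440/√(9.81×0.2159) = 6.486.
From the momentum equation for a rectangular channel, y₂/y₁ = ½[√(1 + 8Fr₁²) − 1] = ½[√337.57 − 1] = 8.686.
y₂ = 8.686 × 0.2159 = 1.875 m.
V₂ = q/y₂ = 2.038/1.875 = 1.087 m/s. E₁ = y₁ + V₁²/2g = 4.757 m; E₂ = y₂ + V₂²/2g = 1.936 m. ΔE = E₁ − E₂ = 2.822 m.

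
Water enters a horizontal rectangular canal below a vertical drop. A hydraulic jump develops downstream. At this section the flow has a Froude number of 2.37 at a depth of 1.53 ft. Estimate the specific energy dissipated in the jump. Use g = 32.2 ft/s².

Fr₁ = 2.37 (given).
From the momentum equation for a rectangular channel, y₂/y₁ = ½[√(1 + 8Fr₁²) − 1] = ½[√45.94 − 1] = 2.89.
y₂ = 2.89 × 1.53 = 4.42 ft.
V₁ = Fr₁·√(g·y₁) = 2.37×√(32.2×1.53) = 16.6 ft/s; q = V₁·y₁ = 25.5 ft²/s. V₂ = q/y₂ = 25.5/4.42 = 5.76 ft/s. E₁ = y₁ + V₁²/2g = 5.83 ft; E₂ = y₂ + V₂²/2g = 4.93 ft. ΔE = E₁ − E₂ = 0.892 ft.

ΔE = 0.892 ft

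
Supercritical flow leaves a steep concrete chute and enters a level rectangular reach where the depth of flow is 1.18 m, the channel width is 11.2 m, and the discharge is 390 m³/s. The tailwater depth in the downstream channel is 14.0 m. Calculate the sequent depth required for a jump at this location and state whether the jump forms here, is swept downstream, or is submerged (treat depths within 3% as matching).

y₂ = 13.9 m; the jump forms here

q = Q/b = 390/11.2 = 34.8 m²/s; V₁ = q/y₁ = 29.5 m/s. Fr₁ = V₁/√(g·y₁) = 8.67.
From the momentum equation for a rectangular channel, y₂/y₁ = ½[√(1 + 8Fr₁²) − 1] = ½[√602.8 − 1] = 11.8.
y₂ = 11.8 × 1.18 = 13.9 m.
Tailwater y_tw = 14.0 m: y_tw ≈ y₂, so the jump forms here.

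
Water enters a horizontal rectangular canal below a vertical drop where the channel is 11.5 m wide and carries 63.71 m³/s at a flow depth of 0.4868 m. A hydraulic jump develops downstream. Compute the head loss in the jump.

ΔE = 3.598 m

q = Q/b = 63.71/11.5 = 5.540 m²/s; V₁ = q/y₁ = 11.38 m/s. Fr₁ = V₁/√(g·y₁) = 5.208.
From the momentum equation for a rectangular channel, y₂/y₁ = ½[√(1 + 8Fr₁²) − 1] = ½[√217.96 − 1] = 6.882.
y₂ = 6.882 × 0.4868 = 3.350 m.
Head loss: ΔE = (y₂ − y₁)³/(4y₁y₂) = (3.350 − 0.4868)³/(4×0.4868×3.350) = 23.47/6.523 = 3.598 m.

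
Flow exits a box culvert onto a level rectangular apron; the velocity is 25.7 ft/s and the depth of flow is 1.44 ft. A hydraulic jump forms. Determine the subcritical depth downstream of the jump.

y₂ = 7.00 ft

Fr₁ = V₁/√(g·y₁) = 25.7/√(32.2×1.44) = 3.77.
Bélanger equation: y₂/y₁ = ½[√(1 + 8Fr₁²) − 1] = ½[√115.0 − 1] = 4.86.
y₂ = 4.86 × 1.44 = 7.00 ft.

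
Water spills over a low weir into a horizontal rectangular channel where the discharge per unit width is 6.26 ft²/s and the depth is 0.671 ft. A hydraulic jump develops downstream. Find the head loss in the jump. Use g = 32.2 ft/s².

V₁ = q/y₁ = 6.26/0.671 = 9.33 ft/s. Fr₁ = V₁/√(g·y₁) = 9.33/√(32.2×0.671) = 2.01.
From the momentum equation for a rectangular channel, y₂/y₁ = ½[√(1 + 8Fr₁²) − 1] = ½[√33.23 − 1] = 2.38.
y₂ = 2.38 × 0.671 = 1.60 ft.
Head loss: ΔE = (y₂ − y₁)³/(4y₁y₂) = (1.60 − 0.671)³/(4×0.671×1.60) = 0.798/4.29 = 0.186 ft.

ΔE = 0.186 ft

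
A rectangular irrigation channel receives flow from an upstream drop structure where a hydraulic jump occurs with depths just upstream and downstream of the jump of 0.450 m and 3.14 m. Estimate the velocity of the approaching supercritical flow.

V₁ = 11.1 m/s

For a rectangular channel the momentum equation gives q² = ½·g·y₁·y₂·(y₁ + y₂) = ½×9.81×0.450×3.14×3.59 = 24.9.
q = √24.9 = 4.99 m²/s.
V₁ = q/y₁ = 4.99/0.450 = 11.1 m/s.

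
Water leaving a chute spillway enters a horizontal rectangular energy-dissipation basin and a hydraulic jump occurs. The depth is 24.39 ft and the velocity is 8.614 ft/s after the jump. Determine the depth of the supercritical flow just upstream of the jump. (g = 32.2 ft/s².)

y₁ = 3.964 ft

Fr₂ = V₂/√(g·y₂) = 8.614/√(32.2×24.39) = 0.3074.
Since the conjugate-depth ratio holds either way, y₁/y₂ = ½[√(1 + 8Fr₂²) − 1] = ½[√1.7558 − 1] = 0.1625.
y₁ = 0.1625 × 24.39 = 3.964 ft.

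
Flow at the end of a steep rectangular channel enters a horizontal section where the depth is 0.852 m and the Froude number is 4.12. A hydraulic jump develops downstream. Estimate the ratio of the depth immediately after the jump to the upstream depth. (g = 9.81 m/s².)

Fr₁ = 4.12 (given).
By Bélanger, y₂/y₁ = ½[√(1 + 8Fr₁²) − 1] = ½[√136.8 − 1] = 5.35.

y₂/y₁ = 5.35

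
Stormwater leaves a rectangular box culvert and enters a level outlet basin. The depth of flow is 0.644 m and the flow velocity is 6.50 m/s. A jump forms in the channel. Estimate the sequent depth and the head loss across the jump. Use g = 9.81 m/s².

Fr₁ = V₁/√(g·y₁) = 6.50/√(9.81×0.644) = 2.59.
By Bélanger, y₂/y₁ = ½[√(1 + 8Fr₁²) − 1] = ½[√54.50 − 1] = 3.19.
y₂ = 3.19 × 0.644 = 2.06 m.
Head loss: ΔE = (y₂ − y₁)³/(4y₁y₂) = (2.06 − 0.644)³/(4×0.644×2.06) = 2.81/5.29 = 0.531 m.

y₂ = 2.06 m; ΔE = 0.531 m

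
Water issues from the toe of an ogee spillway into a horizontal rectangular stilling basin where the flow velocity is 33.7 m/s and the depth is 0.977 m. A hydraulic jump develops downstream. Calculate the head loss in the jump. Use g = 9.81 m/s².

Fr₁ = V₁/√(g·y₁) = 33.7/√(9.81×0.977) = 10.9.
Sequent-depth ratio: y₂/y₁ = ½[√(1 + 8Fr₁²) − 1] = ½[√949.0 − 1] = 14.9.
y₂ = 14.9 × 0.977 = 14.6 m.
q = V₁·y₁ = 33.7 × 0.977 = 32.9 m²/s. V₂ = q/y₂ = 32.9/14.6 = 2.26 m/s. E₁ = y₁ + V₁²/2g = 58.9 m; E₂ = y₂ + V₂²/2g = 14.8 m. ΔE = E₁ − E₂ = 44.0 m.

ΔE = 44.0 m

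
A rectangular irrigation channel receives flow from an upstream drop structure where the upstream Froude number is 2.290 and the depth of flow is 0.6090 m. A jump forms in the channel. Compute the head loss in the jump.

ΔE = 0.3076 m

Fr₁ = 2.290 (given).
By Bélanger, y₂/y₁ = ½[√(1 + 8Fr₁²) − 1] = ½[√42.953 − 1] = 2.777.
y₂ = 2.777 × 0.6090 = 1.691 m.
Head loss: ΔE = (y₂ − y₁)³/(4y₁y₂) = (1.691 − 0.6090)³/(4×0.6090×1.691) = 1.267/4.120 = 0.3076 m.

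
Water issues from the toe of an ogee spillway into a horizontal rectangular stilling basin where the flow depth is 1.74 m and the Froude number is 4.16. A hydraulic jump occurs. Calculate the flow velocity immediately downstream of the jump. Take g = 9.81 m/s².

Fr₁ = 4.16 (given).
Sequent-depth ratio: y₂/y₁ = ½[√(1 + 8Fr₁²) − 1] = ½[√139.4 − 1] = 5.40.
y₂ = 5.40 × 1.74 = 9.40 m.
V₁ = Fr₁·√(g·y₁) = 4.16×√(9.81×1.74) = 17.2 m/s; q = V₁·y₁ = 29.9 m²/s.
V₂ = q/y₂ = 29.9/9.40 = 3.18 m/s.

V₂ = 3.18 m/s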